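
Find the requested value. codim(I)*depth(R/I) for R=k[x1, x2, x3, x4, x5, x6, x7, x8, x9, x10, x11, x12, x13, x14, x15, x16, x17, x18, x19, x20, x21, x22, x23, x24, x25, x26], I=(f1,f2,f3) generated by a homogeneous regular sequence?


codim=3, depth=dim(R/I)=26-3=23
Product=3*23=69


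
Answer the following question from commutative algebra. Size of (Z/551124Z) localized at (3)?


3-primary part: 551124=3^9*28
Size=3^9=19683


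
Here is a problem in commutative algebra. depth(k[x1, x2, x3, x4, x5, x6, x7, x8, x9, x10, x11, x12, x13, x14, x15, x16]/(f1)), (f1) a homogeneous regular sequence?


depth(R)=16
depth(R/I)=16-1=15


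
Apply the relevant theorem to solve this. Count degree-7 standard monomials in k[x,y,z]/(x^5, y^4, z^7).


Need i<5, j<4, k<7 with i+j+k=7.
For each i, j ranges over max(0,7-i-6)..min(3,7-i):
  i=0: j in [1,3] -> 3
  i=1: j in [0,3] -> 4
  i=2: j in [0,3] -> 4
  i=3: j in [0,3] -> 4
  i=4: j in [0,3] -> 4
H(7) = 3+4+4+4+4 = 19


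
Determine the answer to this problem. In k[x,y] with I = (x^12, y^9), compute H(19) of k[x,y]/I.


k[x,y], I = (x^12, y^9), d = 19
Need i < 12 and d-i < 9.
Range: 11 <= i <= 11.
H(19) = 1


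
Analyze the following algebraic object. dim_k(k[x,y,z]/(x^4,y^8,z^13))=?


Basis: x^iy^jz^k, i<4,j<8,k<13
4*8*13=416


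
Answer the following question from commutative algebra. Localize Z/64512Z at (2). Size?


2-primary part: 64512=2^10*63
Size=2^10=1024


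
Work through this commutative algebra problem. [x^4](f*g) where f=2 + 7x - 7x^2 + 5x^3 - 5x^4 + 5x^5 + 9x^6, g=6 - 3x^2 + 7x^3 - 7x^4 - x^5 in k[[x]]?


[x^4] = sum a_i*b_j, i+j=4
  2*-7=-14
  7*7=49
  -7*-3=21
  -5*6=-30
Sum=26


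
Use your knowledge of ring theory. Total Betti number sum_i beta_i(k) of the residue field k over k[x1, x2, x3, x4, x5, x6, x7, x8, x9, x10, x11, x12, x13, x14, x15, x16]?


Koszul resolution: beta_i(k)=C(n,i), n=16
sum_i C(16,i) = 2^16 = 65536


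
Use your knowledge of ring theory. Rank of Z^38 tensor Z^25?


rank(M(x)N) = rank(M)*rank(N)
38*25 = 950


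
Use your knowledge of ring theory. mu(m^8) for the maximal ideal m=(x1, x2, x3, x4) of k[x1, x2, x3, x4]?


Graded Nakayama: mu(m^d) = dim_k (m^d/m^(d+1)) = #degree-8 monomials in 4 vars
C(n+d-1,d)=C(11,8)=165


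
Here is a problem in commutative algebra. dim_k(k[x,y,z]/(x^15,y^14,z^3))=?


Basis: x^iy^jz^k, i<15,j<14,k<3
15*14*3=630


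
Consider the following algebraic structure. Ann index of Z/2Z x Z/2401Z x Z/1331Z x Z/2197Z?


Exponent = lcm of the cyclic orders; pairwise coprime => product.
2^1*7^4*11^3*13^3=2*2401*1331*2197=14042042014


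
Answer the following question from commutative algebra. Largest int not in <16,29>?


gcd(16,29)=1 => F=ab-a-b=16*29-16-29=464-45=419


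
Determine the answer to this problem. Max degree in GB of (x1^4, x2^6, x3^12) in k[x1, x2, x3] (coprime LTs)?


Pure powers, coprime LTs => already GB.
Degrees: 4, 6, 12
Max=12


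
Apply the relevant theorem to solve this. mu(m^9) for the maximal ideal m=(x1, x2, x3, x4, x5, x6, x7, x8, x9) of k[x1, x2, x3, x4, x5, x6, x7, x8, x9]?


Graded Nakayama: mu(m^d) = dim_k (m^d/m^(d+1)) = #degree-9 monomials in 9 vars
C(n+d-1,d)=C(17,9)=24310


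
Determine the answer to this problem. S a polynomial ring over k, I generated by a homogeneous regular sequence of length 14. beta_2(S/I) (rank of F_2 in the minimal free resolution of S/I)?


Regular sequence => Koszul complex is the minimal free resolution.
Syz_1 minimally generated by Koszul relations f_i*e_j - f_j*e_i (i<j): mu(Syz_1) = beta_2 = C(m,2) = m(m-1)/2
m=14
14*13/2 = 91


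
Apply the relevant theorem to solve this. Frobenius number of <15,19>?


gcd(15,19)=1 => F=ab-a-b=15*19-15-19=285-34=251


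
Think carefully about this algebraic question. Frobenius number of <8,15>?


gcd(8,15)=1 => F=ab-a-b=8*15-8-15=120-23=97


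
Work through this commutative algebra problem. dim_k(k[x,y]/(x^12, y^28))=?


Basis: x^i*y^j, i<12, j<28
12*28=336


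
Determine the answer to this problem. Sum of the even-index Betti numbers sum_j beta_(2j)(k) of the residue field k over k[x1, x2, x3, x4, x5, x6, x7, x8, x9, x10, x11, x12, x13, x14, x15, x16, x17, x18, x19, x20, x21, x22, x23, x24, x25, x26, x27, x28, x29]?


Koszul resolution: beta_i(k)=C(n,i), n=29
sum_even C(29,i) = 2^(n-1) = 2^28 = 268435456


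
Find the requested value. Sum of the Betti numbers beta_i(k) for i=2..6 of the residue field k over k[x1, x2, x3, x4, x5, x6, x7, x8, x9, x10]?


Koszul resolution: beta_i(k)=C(n,i), n=10
C(10,2)=45, C(10,3)=120, C(10,4)=210, C(10,5)=252, C(10,6)=210
Sum=837


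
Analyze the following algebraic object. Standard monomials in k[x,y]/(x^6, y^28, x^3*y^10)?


k[x,y]/I, I = (x^6, y^28, x^3*y^10)
Rect: 6x28=168. Corner: (6-3)x(28-10)=54.
dim = 168-54 = 114


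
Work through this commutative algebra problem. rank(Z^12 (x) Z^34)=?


rank(M(x)N) = rank(M)*rank(N)
12*34 = 408


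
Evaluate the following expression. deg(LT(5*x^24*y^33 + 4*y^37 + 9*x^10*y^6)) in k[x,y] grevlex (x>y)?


LT: 5*x^24*y^33
deg_x=24, deg_y=33
Total=24+33=57


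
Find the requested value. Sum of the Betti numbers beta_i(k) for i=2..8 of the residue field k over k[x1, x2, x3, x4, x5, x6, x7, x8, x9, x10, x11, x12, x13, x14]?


Koszul resolution: beta_i(k)=C(n,i), n=14
C(14,2)=91, C(14,3)=364, C(14,4)=1001, C(14,5)=2002, C(14,6)=3003, C(14,7)=3432, C(14,8)=3003
Sum=12896


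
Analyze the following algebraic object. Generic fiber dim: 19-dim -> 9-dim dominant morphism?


dim(fiber)=dim(X)-dim(Y)=19-9=10


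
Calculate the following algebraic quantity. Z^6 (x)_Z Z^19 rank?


rank(M(x)N) = rank(M)*rank(N)
6*19 = 114


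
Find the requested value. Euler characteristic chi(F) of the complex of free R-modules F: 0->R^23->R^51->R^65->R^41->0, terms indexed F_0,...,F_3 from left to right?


chi = sum (-1)^i * rank:
(-1)^0*23=23
(-1)^1*51=-51
(-1)^2*65=65
(-1)^3*41=-41
chi=-4


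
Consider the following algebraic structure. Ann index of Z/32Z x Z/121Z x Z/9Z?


Exponent = lcm of the cyclic orders; pairwise coprime => product.
2^5*11^2*3^2=32*121*9=34848


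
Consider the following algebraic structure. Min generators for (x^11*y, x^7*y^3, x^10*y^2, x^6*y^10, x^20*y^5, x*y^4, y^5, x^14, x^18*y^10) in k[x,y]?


Remove redundant (divisible by others).
x^18*y^10 redundant.
x^20*y^5 redundant.
x^6*y^10 redundant.
Min: x^14, x^11*y, x^10*y^2, x^7*y^3, x*y^4, y^5
Count=6


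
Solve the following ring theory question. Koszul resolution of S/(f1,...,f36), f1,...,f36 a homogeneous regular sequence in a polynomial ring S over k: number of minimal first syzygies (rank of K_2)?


Regular sequence => Koszul complex is the minimal free resolution.
Syz_1 minimally generated by Koszul relations f_i*e_j - f_j*e_i (i<j): mu(Syz_1) = beta_2 = C(m,2) = m(m-1)/2
m=36
36*35/2 = 630


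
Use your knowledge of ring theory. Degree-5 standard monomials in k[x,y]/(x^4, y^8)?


k[x,y], I = (x^4, y^8), d = 5
Need i < 4 and d-i < 8.
Range: 0 <= i <= 3.
H(5) = 4


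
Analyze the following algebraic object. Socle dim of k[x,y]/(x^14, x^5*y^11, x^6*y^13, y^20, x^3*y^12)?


Socle = ann(m) = span of standard monomials u with x*u, y*u in I (staircase corners).
Redundant generators: x^6*y^13
Minimal generators: x^14, x^5*y^11, x^3*y^12, y^20
Corners: x^2y^19, x^4y^11, x^13y^10
Socle dim=3


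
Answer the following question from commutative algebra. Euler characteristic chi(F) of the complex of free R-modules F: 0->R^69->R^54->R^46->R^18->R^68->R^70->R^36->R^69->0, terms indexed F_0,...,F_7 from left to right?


chi = sum (-1)^i * rank:
(-1)^0*69=69
(-1)^1*54=-54
(-1)^2*46=46
(-1)^3*18=-18
(-1)^4*68=68
(-1)^5*70=-70
(-1)^6*36=36
(-1)^7*69=-69
chi=8


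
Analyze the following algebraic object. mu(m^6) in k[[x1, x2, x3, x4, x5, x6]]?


C(n+d-1,d)=C(11,6)=462


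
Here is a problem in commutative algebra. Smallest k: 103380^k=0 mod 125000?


103380^k mod 125000:
k=1: 103380
k=2: 49400
k=3: 97000
k=4: 110000
k=5: 50000
k=6: 0
First zero at k = 6


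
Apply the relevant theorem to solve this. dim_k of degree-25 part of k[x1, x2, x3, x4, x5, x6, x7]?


C(d+n-1,n-1)=C(31,6)=736281


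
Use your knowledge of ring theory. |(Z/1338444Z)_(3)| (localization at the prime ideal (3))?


3-primary part: 1338444=3^9*68
Size=3^9=19683


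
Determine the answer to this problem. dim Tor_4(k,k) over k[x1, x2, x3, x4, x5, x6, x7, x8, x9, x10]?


Koszul: C(n,i)=C(10,4)=210


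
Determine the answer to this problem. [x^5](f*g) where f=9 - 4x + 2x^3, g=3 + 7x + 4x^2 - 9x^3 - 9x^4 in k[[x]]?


[x^5] = sum a_i*b_j, i+j=5
  -4*-9=36
  2*4=8
Sum=44


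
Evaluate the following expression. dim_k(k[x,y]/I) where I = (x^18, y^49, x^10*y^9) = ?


k[x,y]/I, I = (x^18, y^49, x^10*y^9)
Rect: 18x49=882. Corner: (18-10)x(49-9)=320.
dim = 882-320 = 562


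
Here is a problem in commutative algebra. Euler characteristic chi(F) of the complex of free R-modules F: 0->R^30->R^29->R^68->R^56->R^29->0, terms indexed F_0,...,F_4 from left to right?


chi = sum (-1)^i * rank:
(-1)^0*30=30
(-1)^1*29=-29
(-1)^2*68=68
(-1)^3*56=-56
(-1)^4*29=29
chi=42


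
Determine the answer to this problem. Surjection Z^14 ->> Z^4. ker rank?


rank(ker) = 14-4 = 10


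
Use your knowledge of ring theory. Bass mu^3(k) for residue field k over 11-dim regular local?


C(n,i)=C(11,3)=165


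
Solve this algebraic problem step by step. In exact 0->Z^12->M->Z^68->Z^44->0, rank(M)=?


Alt sum=0:
(-1)^0*12 + (-1)^1*? + (-1)^2*68 + (-1)^3*44=0
rank(M)=36


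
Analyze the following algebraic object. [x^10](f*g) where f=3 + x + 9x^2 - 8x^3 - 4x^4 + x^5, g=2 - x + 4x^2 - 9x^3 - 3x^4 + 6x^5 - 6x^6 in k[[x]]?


[x^10] = sum a_i*b_j, i+j=10
  -4*-6=24
  1*6=6
Sum=30


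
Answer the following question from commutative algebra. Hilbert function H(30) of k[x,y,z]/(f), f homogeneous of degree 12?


C(32,2)-C(20,2)=496-190=306


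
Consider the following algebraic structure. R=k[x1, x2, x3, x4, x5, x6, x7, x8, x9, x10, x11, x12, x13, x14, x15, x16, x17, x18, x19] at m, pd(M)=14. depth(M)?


pd+depth=depth(R)=19
depth=19-14=5


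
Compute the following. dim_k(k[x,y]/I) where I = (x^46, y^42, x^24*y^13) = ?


k[x,y]/I, I = (x^46, y^42, x^24*y^13)
Rect: 46x42=1932. Corner: (46-24)x(42-13)=638.
dim = 1932-638 = 1294


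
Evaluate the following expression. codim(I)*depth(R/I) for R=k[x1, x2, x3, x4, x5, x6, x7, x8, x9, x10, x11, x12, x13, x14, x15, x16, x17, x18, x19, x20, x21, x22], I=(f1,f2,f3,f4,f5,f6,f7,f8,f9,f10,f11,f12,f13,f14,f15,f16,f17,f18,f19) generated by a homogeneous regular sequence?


codim=19, depth=dim(R/I)=22-19=3
Product=19*3=57


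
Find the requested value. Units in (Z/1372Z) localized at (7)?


Local ring = Z/343Z.
phi(343) = 7^2*(7-1) = 294


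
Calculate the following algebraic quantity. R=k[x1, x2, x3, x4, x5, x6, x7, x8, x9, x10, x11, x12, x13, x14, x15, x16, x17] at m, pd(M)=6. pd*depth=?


pd+depth=17
depth=17-6=11
pd*depth=6*11=66


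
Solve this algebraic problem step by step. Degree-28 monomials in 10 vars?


C(d+n-1,n-1)=C(37,9)=124403620


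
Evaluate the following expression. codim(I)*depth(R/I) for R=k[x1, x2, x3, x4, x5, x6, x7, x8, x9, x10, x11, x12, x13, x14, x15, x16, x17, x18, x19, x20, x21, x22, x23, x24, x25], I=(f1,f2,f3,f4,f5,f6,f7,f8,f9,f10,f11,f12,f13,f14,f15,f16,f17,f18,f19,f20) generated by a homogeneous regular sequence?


codim=20, depth=dim(R/I)=25-20=5
Product=20*5=100


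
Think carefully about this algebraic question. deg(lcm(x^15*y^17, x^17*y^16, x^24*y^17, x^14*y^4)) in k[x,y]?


lcm = componentwise max:
x: max(15,17,24,14)=24
y: max(17,16,17,4)=17
Total=24+17=41


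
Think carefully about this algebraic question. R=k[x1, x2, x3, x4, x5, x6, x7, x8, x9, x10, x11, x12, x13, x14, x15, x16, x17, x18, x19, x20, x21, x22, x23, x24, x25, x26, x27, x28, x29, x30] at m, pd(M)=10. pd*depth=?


pd+depth=30
depth=30-10=20
pd*depth=10*20=200


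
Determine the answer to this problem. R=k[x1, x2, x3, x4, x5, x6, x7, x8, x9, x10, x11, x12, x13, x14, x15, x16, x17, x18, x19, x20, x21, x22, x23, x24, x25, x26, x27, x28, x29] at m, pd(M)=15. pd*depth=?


pd+depth=29
depth=29-15=14
pd*depth=15*14=210


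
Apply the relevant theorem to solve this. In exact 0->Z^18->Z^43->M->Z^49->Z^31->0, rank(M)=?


Alt sum=0:
(-1)^0*18 + (-1)^1*43 + (-1)^2*? + (-1)^3*49 + (-1)^4*31=0
rank(M)=43


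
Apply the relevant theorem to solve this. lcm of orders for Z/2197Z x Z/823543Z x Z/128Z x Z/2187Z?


Exponent = lcm of the cyclic orders; pairwise coprime => product.
13^3*7^7*2^7*3^7=2197*823543*128*2187=506494915145856


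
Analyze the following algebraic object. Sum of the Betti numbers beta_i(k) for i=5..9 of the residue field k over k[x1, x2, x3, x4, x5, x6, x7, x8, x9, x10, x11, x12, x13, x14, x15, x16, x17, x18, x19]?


Koszul resolution: beta_i(k)=C(n,i), n=19
C(19,5)=11628, C(19,6)=27132, C(19,7)=50388, C(19,8)=75582, C(19,9)=92378
Sum=257108


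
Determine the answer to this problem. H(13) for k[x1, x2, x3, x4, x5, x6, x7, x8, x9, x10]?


C(d+n-1,n-1)=C(22,9)=497420


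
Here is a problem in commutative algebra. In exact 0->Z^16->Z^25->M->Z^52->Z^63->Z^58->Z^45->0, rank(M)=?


Alt sum=0:
(-1)^0*16 + (-1)^1*25 + (-1)^2*? + (-1)^3*52 + (-1)^4*63 + (-1)^5*58 + (-1)^6*45=0
rank(M)=11


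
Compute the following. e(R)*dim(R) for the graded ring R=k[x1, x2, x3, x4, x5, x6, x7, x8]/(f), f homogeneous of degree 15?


e(R)=deg(f)=15, dim(R)=8-1=7
e*dim=15*7=105


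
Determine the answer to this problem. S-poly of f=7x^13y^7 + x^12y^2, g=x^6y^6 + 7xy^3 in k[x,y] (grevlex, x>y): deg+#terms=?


LT(f)=7x^13y^7, LT(g)=x^6y^6
lcm(LM)=x^13y^7
S(f,g) (scaled by 7 to clear denominators) = 1*f - 7x^7y*g = x^12y^2 - 49x^8y^4
2 terms, deg 14.
14+2=16


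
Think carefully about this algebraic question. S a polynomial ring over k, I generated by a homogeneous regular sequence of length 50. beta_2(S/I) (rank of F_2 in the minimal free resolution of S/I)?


Regular sequence => Koszul complex is the minimal free resolution.
Syz_1 minimally generated by Koszul relations f_i*e_j - f_j*e_i (i<j): mu(Syz_1) = beta_2 = C(m,2) = m(m-1)/2
m=50
50*49/2 = 1225


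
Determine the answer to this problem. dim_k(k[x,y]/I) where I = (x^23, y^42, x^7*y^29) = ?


k[x,y]/I, I = (x^23, y^42, x^7*y^29)
Rect: 23x42=966. Corner: (23-7)x(42-29)=208.
dim = 966-208 = 758


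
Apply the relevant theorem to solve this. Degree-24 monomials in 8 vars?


C(d+n-1,n-1)=C(31,7)=2629575


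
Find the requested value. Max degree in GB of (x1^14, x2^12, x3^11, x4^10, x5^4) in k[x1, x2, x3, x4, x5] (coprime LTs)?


Pure powers, coprime LTs => already GB.
Degrees: 14, 12, 11, 10, 4
Max=14


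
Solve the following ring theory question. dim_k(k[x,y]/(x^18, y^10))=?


Basis: x^i*y^j, i<18, j<10
18*10=180


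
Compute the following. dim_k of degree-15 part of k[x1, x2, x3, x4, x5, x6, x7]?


C(d+n-1,n-1)=C(21,6)=54264


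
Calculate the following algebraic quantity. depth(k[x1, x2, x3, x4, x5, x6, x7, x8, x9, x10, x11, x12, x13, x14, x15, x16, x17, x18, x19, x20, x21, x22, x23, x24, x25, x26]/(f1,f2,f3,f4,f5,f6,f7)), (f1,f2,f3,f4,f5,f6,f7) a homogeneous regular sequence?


depth(R)=26
depth(R/I)=26-7=19


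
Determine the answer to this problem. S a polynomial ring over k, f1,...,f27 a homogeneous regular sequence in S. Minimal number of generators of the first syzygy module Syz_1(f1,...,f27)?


Regular sequence => Koszul complex is the minimal free resolution.
Syz_1 minimally generated by Koszul relations f_i*e_j - f_j*e_i (i<j): mu(Syz_1) = beta_2 = C(m,2) = m(m-1)/2
m=27
27*26/2 = 351


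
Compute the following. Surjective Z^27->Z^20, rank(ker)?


rank(ker) = 27-20 = 7


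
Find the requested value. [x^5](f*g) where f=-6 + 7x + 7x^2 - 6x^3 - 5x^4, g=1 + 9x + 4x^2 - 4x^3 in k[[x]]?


[x^5] = sum a_i*b_j, i+j=5
  7*-4=-28
  -6*4=-24
  -5*9=-45
Sum=-97


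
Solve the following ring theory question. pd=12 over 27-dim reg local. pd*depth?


pd+depth=27
depth=27-12=15
pd*depth=12*15=180


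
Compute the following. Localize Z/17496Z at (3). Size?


3-primary part: 17496=3^7*8
Size=3^7=2187


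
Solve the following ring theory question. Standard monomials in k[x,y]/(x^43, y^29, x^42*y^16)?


k[x,y]/I, I = (x^43, y^29, x^42*y^16)
Rect: 43x29=1247. Corner: (43-42)x(29-16)=13.
dim = 1247-13 = 1234


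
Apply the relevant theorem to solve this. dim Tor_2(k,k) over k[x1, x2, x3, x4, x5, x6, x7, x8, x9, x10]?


Koszul: C(n,i)=C(10,2)=45


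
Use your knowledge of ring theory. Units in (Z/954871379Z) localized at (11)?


Local ring = Z/19487171Z.
phi(19487171) = 11^6*(11-1) = 17715610


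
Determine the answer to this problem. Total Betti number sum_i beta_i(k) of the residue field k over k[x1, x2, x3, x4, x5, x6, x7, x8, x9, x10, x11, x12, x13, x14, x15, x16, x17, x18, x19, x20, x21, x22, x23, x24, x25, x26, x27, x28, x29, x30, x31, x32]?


Koszul resolution: beta_i(k)=C(n,i), n=32
sum_i C(32,i) = 2^32 = 4294967296


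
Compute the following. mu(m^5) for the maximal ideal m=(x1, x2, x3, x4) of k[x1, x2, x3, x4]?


Graded Nakayama: mu(m^d) = dim_k (m^d/m^(d+1)) = #degree-5 monomials in 4 vars
C(n+d-1,d)=C(8,5)=56


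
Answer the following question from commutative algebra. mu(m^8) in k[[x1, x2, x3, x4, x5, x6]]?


C(n+d-1,d)=C(13,8)=1287


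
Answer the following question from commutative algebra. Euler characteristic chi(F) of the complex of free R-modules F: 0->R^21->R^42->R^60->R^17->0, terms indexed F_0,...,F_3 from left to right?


chi = sum (-1)^i * rank:
(-1)^0*21=21
(-1)^1*42=-42
(-1)^2*60=60
(-1)^3*17=-17
chi=22


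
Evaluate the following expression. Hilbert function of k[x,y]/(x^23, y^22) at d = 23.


k[x,y], I = (x^23, y^22), d = 23
Need i < 23 and d-i < 22.
Range: 2 <= i <= 22.
H(23) = 21


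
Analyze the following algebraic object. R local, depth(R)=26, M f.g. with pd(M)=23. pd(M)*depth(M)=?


pd+depth=26
depth=26-23=3
pd*depth=23*3=69


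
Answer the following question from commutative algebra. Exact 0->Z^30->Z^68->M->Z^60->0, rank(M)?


Alt sum=0:
(-1)^0*30 + (-1)^1*68 + (-1)^2*? + (-1)^3*60=0
rank(M)=98


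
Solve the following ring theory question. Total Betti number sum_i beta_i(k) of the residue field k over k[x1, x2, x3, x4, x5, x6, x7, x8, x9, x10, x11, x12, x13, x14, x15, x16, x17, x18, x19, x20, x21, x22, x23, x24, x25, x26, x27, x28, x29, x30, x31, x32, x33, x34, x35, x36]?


Koszul resolution: beta_i(k)=C(n,i), n=36
sum_i C(36,i) = 2^36 = 68719476736


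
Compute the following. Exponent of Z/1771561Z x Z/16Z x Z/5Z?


Exponent = lcm of the cyclic orders; pairwise coprime => product.
11^6*2^4*5^1=1771561*16*5=141724880


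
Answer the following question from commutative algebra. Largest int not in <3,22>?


gcd(3,22)=1 => F=ab-a-b=3*22-3-22=66-25=41


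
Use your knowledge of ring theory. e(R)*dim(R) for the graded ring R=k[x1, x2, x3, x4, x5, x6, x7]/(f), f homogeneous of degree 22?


e(R)=deg(f)=22, dim(R)=7-1=6
e*dim=22*6=132


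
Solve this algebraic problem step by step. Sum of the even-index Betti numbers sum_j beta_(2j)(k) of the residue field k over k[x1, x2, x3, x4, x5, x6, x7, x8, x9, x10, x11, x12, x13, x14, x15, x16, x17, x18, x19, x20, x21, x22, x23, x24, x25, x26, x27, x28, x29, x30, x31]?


Koszul resolution: beta_i(k)=C(n,i), n=31
sum_even C(31,i) = 2^(n-1) = 2^30 = 1073741824


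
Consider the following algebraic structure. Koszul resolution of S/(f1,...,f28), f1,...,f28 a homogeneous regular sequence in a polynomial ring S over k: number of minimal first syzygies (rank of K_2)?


Regular sequence => Koszul complex is the minimal free resolution.
Syz_1 minimally generated by Koszul relations f_i*e_j - f_j*e_i (i<j): mu(Syz_1) = beta_2 = C(m,2) = m(m-1)/2
m=28
28*27/2 = 378


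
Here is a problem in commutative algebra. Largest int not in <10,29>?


gcd(10,29)=1 => F=ab-a-b=10*29-10-29=290-39=251


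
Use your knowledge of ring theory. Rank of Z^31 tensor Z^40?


rank(M(x)N) = rank(M)*rank(N)
31*40 = 1240


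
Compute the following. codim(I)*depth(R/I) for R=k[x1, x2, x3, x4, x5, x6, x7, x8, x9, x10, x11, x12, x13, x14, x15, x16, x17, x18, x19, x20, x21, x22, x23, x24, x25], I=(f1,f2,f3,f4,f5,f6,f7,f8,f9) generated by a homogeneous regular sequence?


codim=9, depth=dim(R/I)=25-9=16
Product=9*16=144


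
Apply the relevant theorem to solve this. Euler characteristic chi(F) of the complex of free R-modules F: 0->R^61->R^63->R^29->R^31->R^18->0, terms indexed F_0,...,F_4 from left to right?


chi = sum (-1)^i * rank:
(-1)^0*61=61
(-1)^1*63=-63
(-1)^2*29=29
(-1)^3*31=-31
(-1)^4*18=18
chi=14


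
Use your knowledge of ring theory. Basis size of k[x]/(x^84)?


Basis: 1,x,...,x^83
dim=84


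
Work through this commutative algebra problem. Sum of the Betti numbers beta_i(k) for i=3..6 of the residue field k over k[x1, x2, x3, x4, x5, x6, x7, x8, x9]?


Koszul resolution: beta_i(k)=C(n,i), n=9
C(9,3)=84, C(9,4)=126, C(9,5)=126, C(9,6)=84
Sum=420


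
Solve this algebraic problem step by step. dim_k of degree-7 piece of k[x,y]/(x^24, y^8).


k[x,y], I = (x^24, y^8), d = 7
Need i < 24 and d-i < 8.
Range: 0 <= i <= 7.
H(7) = 8


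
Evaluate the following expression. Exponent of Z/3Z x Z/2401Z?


Exponent = lcm of the cyclic orders; pairwise coprime => product.
3^1*7^4=3*2401=7203


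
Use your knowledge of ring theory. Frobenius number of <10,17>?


gcd(10,17)=1 => F=ab-a-b=10*17-10-17=170-27=143


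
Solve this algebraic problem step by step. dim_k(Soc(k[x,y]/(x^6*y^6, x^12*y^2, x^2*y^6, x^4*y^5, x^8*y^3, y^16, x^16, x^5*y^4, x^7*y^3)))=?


Socle = ann(m) = span of standard monomials u with x*u, y*u in I (staircase corners).
Redundant generators: x^8*y^3, x^6*y^6
Minimal generators: x^16, x^12*y^2, x^7*y^3, x^5*y^4, x^4*y^5, x^2*y^6, y^16
Corners: xy^15, x^3y^5, x^4y^4, x^6y^3, x^11y^2, x^15y
Socle dim=6


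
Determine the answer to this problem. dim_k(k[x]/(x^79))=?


Basis: 1,x,...,x^78
dim=79


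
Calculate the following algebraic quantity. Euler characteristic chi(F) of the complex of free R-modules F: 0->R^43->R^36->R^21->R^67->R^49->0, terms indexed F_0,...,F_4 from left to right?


chi = sum (-1)^i * rank:
(-1)^0*43=43
(-1)^1*36=-36
(-1)^2*21=21
(-1)^3*67=-67
(-1)^4*49=49
chi=10


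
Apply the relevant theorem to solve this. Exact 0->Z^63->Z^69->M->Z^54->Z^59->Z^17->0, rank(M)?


Alt sum=0:
(-1)^0*63 + (-1)^1*69 + (-1)^2*? + (-1)^3*54 + (-1)^4*59 + (-1)^5*17=0
rank(M)=18


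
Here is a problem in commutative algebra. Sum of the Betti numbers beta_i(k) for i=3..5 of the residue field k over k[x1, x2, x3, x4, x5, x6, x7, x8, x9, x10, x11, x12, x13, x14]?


Koszul resolution: beta_i(k)=C(n,i), n=14
C(14,3)=364, C(14,4)=1001, C(14,5)=2002
Sum=3367


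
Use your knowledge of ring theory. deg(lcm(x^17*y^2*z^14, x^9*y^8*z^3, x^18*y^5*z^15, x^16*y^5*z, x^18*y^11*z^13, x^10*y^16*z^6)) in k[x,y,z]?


lcm = componentwise max:
x: max(17,9,18,16,18,10)=18
y: max(2,8,5,5,11,16)=16
z: max(14,3,15,1,13,6)=15
Total=18+16+15=49


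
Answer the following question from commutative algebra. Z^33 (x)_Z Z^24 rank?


rank(M(x)N) = rank(M)*rank(N)
33*24 = 792


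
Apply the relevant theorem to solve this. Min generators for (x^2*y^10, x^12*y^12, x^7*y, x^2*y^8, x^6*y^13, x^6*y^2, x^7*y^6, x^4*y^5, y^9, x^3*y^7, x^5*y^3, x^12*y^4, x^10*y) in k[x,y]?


Remove redundant (divisible by others).
x^2*y^10 redundant.
x^12*y^12 redundant.
x^10*y redundant.
x^7*y^6 redundant.
x^12*y^4 redundant.
x^6*y^13 redundant.
Min: x^7*y, x^6*y^2, x^5*y^3, x^4*y^5, x^3*y^7, x^2*y^8, y^9
Count=7


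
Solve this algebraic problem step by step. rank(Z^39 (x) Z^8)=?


rank(M(x)N) = rank(M)*rank(N)
39*8 = 312


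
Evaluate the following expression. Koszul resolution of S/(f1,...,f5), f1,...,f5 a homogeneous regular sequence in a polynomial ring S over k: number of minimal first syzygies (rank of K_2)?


Regular sequence => Koszul complex is the minimal free resolution.
Syz_1 minimally generated by Koszul relations f_i*e_j - f_j*e_i (i<j): mu(Syz_1) = beta_2 = C(m,2) = m(m-1)/2
m=5
5*4/2 = 10


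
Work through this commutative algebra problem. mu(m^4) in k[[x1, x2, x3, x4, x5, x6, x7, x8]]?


C(n+d-1,d)=C(11,4)=330


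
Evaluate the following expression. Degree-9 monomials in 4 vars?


C(d+n-1,n-1)=C(12,3)=220


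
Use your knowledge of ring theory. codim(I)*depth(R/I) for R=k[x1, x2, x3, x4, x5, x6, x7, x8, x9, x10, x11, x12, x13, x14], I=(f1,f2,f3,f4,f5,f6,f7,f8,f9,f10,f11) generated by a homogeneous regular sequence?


codim=11, depth=dim(R/I)=14-11=3
Product=11*3=33


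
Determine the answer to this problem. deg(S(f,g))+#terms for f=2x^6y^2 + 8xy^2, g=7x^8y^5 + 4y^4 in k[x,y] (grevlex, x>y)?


LT(f)=2x^6y^2, LT(g)=7x^8y^5
lcm(LM)=x^8y^5
S(f,g) (scaled by 14 to clear denominators) = 7x^2y^3*f - 2*g = 56x^3y^5 - 8y^4
2 terms, deg 8.
8+2=10


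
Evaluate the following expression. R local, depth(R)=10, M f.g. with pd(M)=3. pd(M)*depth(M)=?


pd+depth=10
depth=10-3=7
pd*depth=3*7=21


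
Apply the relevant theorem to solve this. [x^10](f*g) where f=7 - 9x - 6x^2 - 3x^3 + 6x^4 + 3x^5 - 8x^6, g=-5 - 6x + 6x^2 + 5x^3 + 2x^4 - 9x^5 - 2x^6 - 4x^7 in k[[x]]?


[x^10] = sum a_i*b_j, i+j=10
  -3*-4=12
  6*-2=-12
  3*-9=-27
  -8*2=-16
Sum=-43


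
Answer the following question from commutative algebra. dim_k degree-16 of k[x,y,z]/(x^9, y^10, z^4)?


Need i<9, j<10, k<4 with i+j+k=16.
For each i, j ranges over max(0,16-i-3)..min(9,16-i):
  i=0: j in [13,9] -> 0
  i=1: j in [12,9] -> 0
  i=2: j in [11,9] -> 0
  i=3: j in [10,9] -> 0
  i=4: j in [9,9] -> 1
  i=5: j in [8,9] -> 2
  i=6: j in [7,9] -> 3
  i=7: j in [6,9] -> 4
  i=8: j in [5,8] -> 4
H(16) = 0+0+0+0+1+2+3+4+4 = 14


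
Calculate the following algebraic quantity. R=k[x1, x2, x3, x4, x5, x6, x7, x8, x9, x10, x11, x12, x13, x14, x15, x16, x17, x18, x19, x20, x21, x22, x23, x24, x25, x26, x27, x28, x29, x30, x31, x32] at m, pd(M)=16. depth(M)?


pd+depth=depth(R)=32
depth=32-16=16


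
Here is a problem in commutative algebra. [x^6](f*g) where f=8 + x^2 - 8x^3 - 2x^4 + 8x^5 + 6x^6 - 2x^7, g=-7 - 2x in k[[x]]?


[x^6] = sum a_i*b_j, i+j=6
  8*-2=-16
  6*-7=-42
Sum=-58


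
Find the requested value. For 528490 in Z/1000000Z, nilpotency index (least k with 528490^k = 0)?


528490^k mod 1000000:
k=1: 528490
k=2: 680100
k=3: 49000
k=4: 10000
k=5: 900000
k=6: 0
First zero at k = 6


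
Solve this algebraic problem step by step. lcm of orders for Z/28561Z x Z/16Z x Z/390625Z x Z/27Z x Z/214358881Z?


Exponent = lcm of the cyclic orders; pairwise coprime => product.
13^4*2^4*5^8*3^3*11^8=28561*16*390625*27*214358881=1033138800040668750000


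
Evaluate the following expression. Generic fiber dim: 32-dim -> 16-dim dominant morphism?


dim(fiber)=dim(X)-dim(Y)=32-16=16


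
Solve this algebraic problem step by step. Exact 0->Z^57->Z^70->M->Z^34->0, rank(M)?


Alt sum=0:
(-1)^0*57 + (-1)^1*70 + (-1)^2*? + (-1)^3*34=0
rank(M)=47


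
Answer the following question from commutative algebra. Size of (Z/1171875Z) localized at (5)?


5-primary part: 1171875=5^8*3
Size=5^8=390625


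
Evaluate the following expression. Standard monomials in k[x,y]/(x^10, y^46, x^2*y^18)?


k[x,y]/I, I = (x^10, y^46, x^2*y^18)
Rect: 10x46=460. Corner: (10-2)x(46-18)=224.
dim = 460-224 = 236


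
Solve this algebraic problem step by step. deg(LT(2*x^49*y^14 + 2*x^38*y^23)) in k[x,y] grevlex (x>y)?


LT: 2*x^49*y^14
deg_x=49, deg_y=14
Total=49+14=63


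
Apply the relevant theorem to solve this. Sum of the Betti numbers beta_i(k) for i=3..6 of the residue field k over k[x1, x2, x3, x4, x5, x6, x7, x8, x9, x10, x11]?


Koszul resolution: beta_i(k)=C(n,i), n=11
C(11,3)=165, C(11,4)=330, C(11,5)=462, C(11,6)=462
Sum=1419


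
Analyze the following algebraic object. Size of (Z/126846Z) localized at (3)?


3-primary part: 126846=3^7*58
Size=3^7=2187


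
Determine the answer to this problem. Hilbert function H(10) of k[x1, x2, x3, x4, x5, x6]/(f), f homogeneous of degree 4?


C(15,5)-C(11,5)=3003-462=2541


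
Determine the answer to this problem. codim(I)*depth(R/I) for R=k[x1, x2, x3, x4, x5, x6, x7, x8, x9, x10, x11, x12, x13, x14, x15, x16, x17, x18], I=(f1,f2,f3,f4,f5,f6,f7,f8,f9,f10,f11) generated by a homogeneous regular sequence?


codim=11, depth=dim(R/I)=18-11=7
Product=11*7=77


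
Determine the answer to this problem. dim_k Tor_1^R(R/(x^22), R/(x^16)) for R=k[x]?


Tor_1(R/I,R/J)=(I cap J)/IJ=(x^22)/(x^38)
dim=38-22=min(22,16)=16


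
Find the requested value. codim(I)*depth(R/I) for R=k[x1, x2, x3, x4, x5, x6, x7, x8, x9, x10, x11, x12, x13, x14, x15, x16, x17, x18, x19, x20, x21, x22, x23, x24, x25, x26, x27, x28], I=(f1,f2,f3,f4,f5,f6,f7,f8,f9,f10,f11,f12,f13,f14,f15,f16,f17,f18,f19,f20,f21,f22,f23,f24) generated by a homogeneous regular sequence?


codim=24, depth=dim(R/I)=28-24=4
Product=24*4=96


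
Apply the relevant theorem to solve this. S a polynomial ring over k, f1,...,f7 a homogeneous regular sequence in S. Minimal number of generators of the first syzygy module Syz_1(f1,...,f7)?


Regular sequence => Koszul complex is the minimal free resolution.
Syz_1 minimally generated by Koszul relations f_i*e_j - f_j*e_i (i<j): mu(Syz_1) = beta_2 = C(m,2) = m(m-1)/2
m=7
7*6/2 = 21


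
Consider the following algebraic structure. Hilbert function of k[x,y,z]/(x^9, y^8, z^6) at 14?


Need i<9, j<8, k<6 with i+j+k=14.
For each i, j ranges over max(0,14-i-5)..min(7,14-i):
  i=0: j in [9,7] -> 0
  i=1: j in [8,7] -> 0
  i=2: j in [7,7] -> 1
  i=3: j in [6,7] -> 2
  i=4: j in [5,7] -> 3
  i=5: j in [4,7] -> 4
  i=6: j in [3,7] -> 5
  i=7: j in [2,7] -> 6
  i=8: j in [1,6] -> 6
H(14) = 0+0+1+2+3+4+5+6+6 = 27


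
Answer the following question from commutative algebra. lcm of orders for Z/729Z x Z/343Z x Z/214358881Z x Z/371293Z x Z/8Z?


Exponent = lcm of the cyclic orders; pairwise coprime => product.
3^6*7^3*11^8*13^5*2^3=729*343*214358881*371293*8=159209829828219178008


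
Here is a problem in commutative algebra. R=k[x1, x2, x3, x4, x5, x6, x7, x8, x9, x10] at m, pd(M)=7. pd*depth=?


pd+depth=10
depth=10-7=3
pd*depth=7*3=21


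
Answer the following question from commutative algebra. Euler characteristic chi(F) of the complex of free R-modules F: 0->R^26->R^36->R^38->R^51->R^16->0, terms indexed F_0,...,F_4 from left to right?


chi = sum (-1)^i * rank:
(-1)^0*26=26
(-1)^1*36=-36
(-1)^2*38=38
(-1)^3*51=-51
(-1)^4*16=16
chi=-7


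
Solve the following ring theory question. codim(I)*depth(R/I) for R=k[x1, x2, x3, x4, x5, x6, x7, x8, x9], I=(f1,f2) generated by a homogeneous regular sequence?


codim=2, depth=dim(R/I)=9-2=7
Product=2*7=14


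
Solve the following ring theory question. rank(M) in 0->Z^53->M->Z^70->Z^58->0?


Alt sum=0:
(-1)^0*53 + (-1)^1*? + (-1)^2*70 + (-1)^3*58=0
rank(M)=65


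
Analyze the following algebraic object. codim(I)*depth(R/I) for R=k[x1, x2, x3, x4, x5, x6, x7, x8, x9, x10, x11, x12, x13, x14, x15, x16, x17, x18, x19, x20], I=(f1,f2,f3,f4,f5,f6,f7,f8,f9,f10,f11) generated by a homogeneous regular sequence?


codim=11, depth=dim(R/I)=20-11=9
Product=11*9=99


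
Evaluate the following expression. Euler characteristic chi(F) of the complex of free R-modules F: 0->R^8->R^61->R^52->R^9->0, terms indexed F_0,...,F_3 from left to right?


chi = sum (-1)^i * rank:
(-1)^0*8=8
(-1)^1*61=-61
(-1)^2*52=52
(-1)^3*9=-9
chi=-10


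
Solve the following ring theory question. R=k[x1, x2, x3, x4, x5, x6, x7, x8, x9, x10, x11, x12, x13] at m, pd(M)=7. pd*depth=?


pd+depth=13
depth=13-7=6
pd*depth=7*6=42


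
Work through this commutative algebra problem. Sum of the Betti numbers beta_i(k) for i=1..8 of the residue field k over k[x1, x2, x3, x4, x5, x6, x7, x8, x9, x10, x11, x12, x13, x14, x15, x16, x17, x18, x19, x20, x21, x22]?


Koszul resolution: beta_i(k)=C(n,i), n=22
C(22,1)=22, C(22,2)=231, C(22,3)=1540, C(22,4)=7315, C(22,5)=26334, C(22,6)=74613, C(22,7)=170544, C(22,8)=319770
Sum=600369


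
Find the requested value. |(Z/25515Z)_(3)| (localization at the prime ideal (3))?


3-primary part: 25515=3^6*35
Size=3^6=729


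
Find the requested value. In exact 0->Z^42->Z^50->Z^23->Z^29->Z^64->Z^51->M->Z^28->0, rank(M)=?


Alt sum=0:
(-1)^0*42 + (-1)^1*50 + (-1)^2*23 + (-1)^3*29 + (-1)^4*64 + (-1)^5*51 + (-1)^6*? + (-1)^7*28=0
rank(M)=29


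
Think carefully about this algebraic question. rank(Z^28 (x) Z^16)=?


rank(M(x)N) = rank(M)*rank(N)
28*16 = 448


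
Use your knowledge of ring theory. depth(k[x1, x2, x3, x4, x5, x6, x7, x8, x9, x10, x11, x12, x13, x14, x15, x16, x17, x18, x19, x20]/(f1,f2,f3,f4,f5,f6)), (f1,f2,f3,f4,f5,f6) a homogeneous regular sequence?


depth(R)=20
depth(R/I)=20-6=14


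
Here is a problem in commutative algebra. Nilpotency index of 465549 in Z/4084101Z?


465549^k mod 4084101:
k=1: 465549
k=2: 799533
k=3: 907578
k=4: 1361367
k=5: 0
First zero at k = 5


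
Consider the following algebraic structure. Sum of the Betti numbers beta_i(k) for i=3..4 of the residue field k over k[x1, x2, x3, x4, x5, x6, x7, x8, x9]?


Koszul resolution: beta_i(k)=C(n,i), n=9
C(9,3)=84, C(9,4)=126
Sum=210


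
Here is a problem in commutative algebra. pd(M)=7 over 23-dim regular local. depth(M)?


pd+depth=depth(R)=23
depth=23-7=16


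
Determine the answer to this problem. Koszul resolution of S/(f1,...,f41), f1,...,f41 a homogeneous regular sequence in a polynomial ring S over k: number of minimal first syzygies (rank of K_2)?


Regular sequence => Koszul complex is the minimal free resolution.
Syz_1 minimally generated by Koszul relations f_i*e_j - f_j*e_i (i<j): mu(Syz_1) = beta_2 = C(m,2) = m(m-1)/2
m=41
41*40/2 = 820


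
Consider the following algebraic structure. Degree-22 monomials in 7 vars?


C(d+n-1,n-1)=C(28,6)=376740


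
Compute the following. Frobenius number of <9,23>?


gcd(9,23)=1 => F=ab-a-b=9*23-9-23=207-32=175


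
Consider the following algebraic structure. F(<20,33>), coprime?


gcd(20,33)=1 => F=ab-a-b=20*33-20-33=660-53=607


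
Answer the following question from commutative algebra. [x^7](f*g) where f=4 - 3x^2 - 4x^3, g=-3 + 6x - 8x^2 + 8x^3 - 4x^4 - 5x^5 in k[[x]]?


[x^7] = sum a_i*b_j, i+j=7
  -3*-5=15
  -4*-4=16
Sum=31


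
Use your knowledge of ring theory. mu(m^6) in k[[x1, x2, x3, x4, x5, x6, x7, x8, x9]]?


C(n+d-1,d)=C(14,6)=3003


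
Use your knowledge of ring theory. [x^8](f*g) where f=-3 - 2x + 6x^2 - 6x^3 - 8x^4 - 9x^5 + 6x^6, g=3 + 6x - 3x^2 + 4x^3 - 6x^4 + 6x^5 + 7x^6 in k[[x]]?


[x^8] = sum a_i*b_j, i+j=8
  6*7=42
  -6*6=-36
  -8*-6=48
  -9*4=-36
  6*-3=-18
Sum=0


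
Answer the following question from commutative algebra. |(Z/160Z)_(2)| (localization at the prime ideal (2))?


2-primary part: 160=2^5*5
Size=2^5=32


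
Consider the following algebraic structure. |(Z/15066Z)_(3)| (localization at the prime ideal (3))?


3-primary part: 15066=3^5*62
Size=3^5=243


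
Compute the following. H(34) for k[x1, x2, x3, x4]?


C(d+n-1,n-1)=C(37,3)=7770


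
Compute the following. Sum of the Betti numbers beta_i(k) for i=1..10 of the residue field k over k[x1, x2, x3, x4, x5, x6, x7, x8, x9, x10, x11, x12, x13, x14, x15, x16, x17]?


Koszul resolution: beta_i(k)=C(n,i), n=17
C(17,1)=17, C(17,2)=136, C(17,3)=680, C(17,4)=2380, C(17,5)=6188, C(17,6)=12376, C(17,7)=19448, C(17,8)=24310, C(17,9)=24310, C(17,10)=19448
Sum=109293


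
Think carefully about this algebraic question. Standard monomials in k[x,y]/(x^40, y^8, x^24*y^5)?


k[x,y]/I, I = (x^40, y^8, x^24*y^5)
Rect: 40x8=320. Corner: (40-24)x(8-5)=48.
dim = 320-48 = 272


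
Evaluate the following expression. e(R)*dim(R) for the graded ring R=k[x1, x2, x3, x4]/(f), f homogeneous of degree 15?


e(R)=deg(f)=15, dim(R)=4-1=3
e*dim=15*3=45


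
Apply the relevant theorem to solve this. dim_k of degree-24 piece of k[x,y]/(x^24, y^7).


k[x,y], I = (x^24, y^7), d = 24
Need i < 24 and d-i < 7.
Range: 18 <= i <= 23.
H(24) = 6


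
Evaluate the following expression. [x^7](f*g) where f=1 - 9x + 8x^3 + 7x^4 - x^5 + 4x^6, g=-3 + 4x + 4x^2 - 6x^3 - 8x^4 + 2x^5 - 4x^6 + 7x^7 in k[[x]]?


[x^7] = sum a_i*b_j, i+j=7
  1*7=7
  -9*-4=36
  8*-8=-64
  7*-6=-42
  -1*4=-4
  4*4=16
Sum=-51


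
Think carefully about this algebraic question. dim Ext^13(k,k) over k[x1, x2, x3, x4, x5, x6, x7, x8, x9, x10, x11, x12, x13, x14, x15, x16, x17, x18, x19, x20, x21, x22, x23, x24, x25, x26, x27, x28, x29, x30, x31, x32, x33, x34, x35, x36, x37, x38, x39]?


C(n,i)=C(39,13)=8122425444


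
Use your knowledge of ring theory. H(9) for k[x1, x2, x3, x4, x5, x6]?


C(d+n-1,n-1)=C(14,5)=2002


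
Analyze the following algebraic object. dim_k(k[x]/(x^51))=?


Basis: 1,x,...,x^50
dim=51


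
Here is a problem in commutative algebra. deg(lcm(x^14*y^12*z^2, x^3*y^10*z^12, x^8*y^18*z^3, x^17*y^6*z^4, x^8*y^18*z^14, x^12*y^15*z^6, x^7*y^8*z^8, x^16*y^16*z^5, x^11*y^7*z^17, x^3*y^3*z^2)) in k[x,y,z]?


lcm = componentwise max:
x: max(14,3,8,17,8,12,7,16,11,3)=17
y: max(12,10,18,6,18,15,8,16,7,3)=18
z: max(2,12,3,4,14,6,8,5,17,2)=17
Total=17+18+17=52


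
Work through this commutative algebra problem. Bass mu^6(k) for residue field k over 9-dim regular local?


C(n,i)=C(9,6)=84


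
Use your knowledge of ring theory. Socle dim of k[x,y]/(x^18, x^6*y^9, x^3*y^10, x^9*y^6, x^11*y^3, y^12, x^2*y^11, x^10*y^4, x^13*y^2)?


Socle = ann(m) = span of standard monomials u with x*u, y*u in I (staircase corners).
Minimal generators: x^18, x^13*y^2, x^11*y^3, x^10*y^4, x^9*y^6, x^6*y^9, x^3*y^10, x^2*y^11, y^12
Corners: xy^11, x^2y^10, x^5y^9, x^8y^8, x^9y^5, x^10y^3, x^12y^2, x^17y
Socle dim=8


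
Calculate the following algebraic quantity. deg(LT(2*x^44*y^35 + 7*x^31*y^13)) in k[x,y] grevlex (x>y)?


LT: 2*x^44*y^35
deg_x=44, deg_y=35
Total=44+35=79


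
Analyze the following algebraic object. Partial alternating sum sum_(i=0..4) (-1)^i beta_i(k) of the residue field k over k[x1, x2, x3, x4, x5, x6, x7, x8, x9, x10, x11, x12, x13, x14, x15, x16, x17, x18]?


Koszul resolution: beta_i(k)=C(n,i), n=18
sum_(i=0..p) (-1)^i C(n,i) = (-1)^p C(n-1,p)
(-1)^4*C(17,4) = (-1)^4*2380 = 2380


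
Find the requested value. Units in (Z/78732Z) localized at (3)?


Local ring = Z/19683Z.
phi(19683) = 3^8*(3-1) = 13122


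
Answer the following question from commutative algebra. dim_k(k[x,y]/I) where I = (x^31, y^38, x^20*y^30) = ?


k[x,y]/I, I = (x^31, y^38, x^20*y^30)
Rect: 31x38=1178. Corner: (31-20)x(38-30)=88.
dim = 1178-88 = 1090


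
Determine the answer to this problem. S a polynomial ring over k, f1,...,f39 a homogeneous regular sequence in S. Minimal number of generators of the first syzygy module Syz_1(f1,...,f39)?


Regular sequence => Koszul complex is the minimal free resolution.
Syz_1 minimally generated by Koszul relations f_i*e_j - f_j*e_i (i<j): mu(Syz_1) = beta_2 = C(m,2) = m(m-1)/2
m=39
39*38/2 = 741


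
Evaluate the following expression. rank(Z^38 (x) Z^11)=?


rank(M(x)N) = rank(M)*rank(N)
38*11 = 418


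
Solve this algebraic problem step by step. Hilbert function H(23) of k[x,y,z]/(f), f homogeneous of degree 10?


C(25,2)-C(15,2)=300-105=195


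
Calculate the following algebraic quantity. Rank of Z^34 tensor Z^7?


rank(M(x)N) = rank(M)*rank(N)
34*7 = 238
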